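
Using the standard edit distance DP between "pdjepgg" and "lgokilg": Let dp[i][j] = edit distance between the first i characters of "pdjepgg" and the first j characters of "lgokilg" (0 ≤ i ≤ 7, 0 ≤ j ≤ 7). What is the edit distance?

   ''  l  g  o  k  i  l  g
''  0  1  2  3  4  5  6  7
 p  1  1  2  3  4  5  6  7
 d  2  2  2  3  4  5  6  7
 j  3  3  3  3  4  5  6  7
 e  4  4  4  4  4  5  6  7
 p  5  5  5  5  5  5  6  7
 g  6  6  5  6  6  6  6  6
 g  7  7  6  6  7  7  7  6

6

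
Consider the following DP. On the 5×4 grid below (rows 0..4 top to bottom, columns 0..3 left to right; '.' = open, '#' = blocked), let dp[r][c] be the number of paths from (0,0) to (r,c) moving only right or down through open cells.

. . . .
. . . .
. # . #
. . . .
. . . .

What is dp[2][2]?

r\c   0   1   2   3
  0   1   1   1   1
  1   1   2   3   4
  2   1   0   3   0
  3   1   1   4   4
  4   1   2   6  10

3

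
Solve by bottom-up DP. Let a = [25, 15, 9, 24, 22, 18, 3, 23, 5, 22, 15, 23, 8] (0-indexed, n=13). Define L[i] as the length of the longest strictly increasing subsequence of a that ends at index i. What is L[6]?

   i    0    1    2    3    4    5    6    7    8    9   10   11   12
a[i]   25   15    9   24   22   18    3   23    5   22   15   23    8
L[i]    1    1    1    2    2    2    1    3    2    3    3    4    3

1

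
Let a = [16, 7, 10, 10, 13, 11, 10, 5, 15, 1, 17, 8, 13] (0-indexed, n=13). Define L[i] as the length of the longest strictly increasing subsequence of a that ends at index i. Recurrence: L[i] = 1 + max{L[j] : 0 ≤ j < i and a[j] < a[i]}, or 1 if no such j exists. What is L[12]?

   i    0    1    2    3    4    5    6    7    8    9   10   11   12
a[i]   16    7   10   10   13   11   10    5   15    1   17    8   13
L[i]    1    1    2    2    3    3    2    1    4    1    5    2    4

4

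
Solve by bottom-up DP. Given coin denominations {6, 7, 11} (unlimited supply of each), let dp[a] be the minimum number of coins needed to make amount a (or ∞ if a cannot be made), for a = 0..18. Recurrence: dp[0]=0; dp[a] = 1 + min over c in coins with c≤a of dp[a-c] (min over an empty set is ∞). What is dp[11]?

 a  0  1  2  3  4  5  6  7  8  9 10 11 12 13 14 15 16 17 18
dp  0  -  -  -  -  -  1  1  -  -  -  1  2  2  2  -  -  2  2
(- denotes ∞ / unreachable)

1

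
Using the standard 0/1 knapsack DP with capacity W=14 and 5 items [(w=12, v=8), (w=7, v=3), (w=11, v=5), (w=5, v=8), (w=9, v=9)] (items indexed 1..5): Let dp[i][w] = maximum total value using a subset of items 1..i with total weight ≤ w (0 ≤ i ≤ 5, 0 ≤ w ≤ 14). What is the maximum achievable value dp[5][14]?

i\w   0   1   2   3   4   5   6   7   8   9  10  11  12  13  14
  0   0   0   0   0   0   0   0   0   0   0   0   0   0   0   0
  1   0   0   0   0   0   0   0   0   0   0   0   0   8   8   8
  2   0   0   0   0   0   0   0   3   3   3   3   3   8   8   8
  3   0   0   0   0   0   0   0   3   3   3   3   5   8   8   8
  4   0   0   0   0   0   8   8   8   8   8   8   8  11  11  11
  5   0   0   0   0   0   8   8   8   8   9   9   9  11  11  17

17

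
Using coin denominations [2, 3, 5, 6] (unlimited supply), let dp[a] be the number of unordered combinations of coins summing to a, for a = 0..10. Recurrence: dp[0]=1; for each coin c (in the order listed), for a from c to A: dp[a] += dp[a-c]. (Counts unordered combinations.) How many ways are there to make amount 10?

after  coin     0     1     2     3     4     5     6     7     8     9    10
          2     1     0     1     0     1     0     1     0     1     0     1
          3     1     0     1     1     1     1     2     1     2     2     2
          5     1     0     1     1     1     2     2     2     3     3     4
          6     1     0     1     1     1     2     3     2     4     4     5

5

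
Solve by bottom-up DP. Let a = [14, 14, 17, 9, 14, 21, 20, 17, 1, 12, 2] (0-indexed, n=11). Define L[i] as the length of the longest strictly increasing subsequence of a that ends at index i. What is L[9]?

2

   i    0    1    2    3    4    5    6    7    8    9   10
a[i]   14   14   17    9   14   21   20   17    1   12    2
L[i]    1    1    2    1    2    3    3    3    1    2    2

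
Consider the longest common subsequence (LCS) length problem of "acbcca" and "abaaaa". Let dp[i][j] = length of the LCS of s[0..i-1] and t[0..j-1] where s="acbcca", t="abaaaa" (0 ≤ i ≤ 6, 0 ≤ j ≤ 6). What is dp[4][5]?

2

   ''  a  b  a  a  a  a
''  0  0  0  0  0  0  0
 a  0  1  1  1  1  1  1
 c  0  1  1  1  1  1  1
 b  0  1  2  2  2  2  2
 c  0  1  2  2  2  2  2
 c  0  1  2  2  2  2  2
 a  0  1  2  3  3  3  3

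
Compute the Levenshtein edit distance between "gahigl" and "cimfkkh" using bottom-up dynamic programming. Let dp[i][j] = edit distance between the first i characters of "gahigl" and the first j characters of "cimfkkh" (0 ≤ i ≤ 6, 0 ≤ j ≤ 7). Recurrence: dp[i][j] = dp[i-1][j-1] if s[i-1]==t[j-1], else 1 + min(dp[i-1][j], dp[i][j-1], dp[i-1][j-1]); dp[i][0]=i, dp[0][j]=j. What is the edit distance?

   ''  c  i  m  f  k  k  h
''  0  1  2  3  4  5  6  7
 g  1  1  2  3  4  5  6  7
 a  2  2  2  3  4  5  6  7
 h  3  3  3  3  4  5  6  6
 i  4  4  3  4  4  5  6  7
 g  5  5  4  4  5  5  6  7
 l  6  6  5  5  5  6  6  7

7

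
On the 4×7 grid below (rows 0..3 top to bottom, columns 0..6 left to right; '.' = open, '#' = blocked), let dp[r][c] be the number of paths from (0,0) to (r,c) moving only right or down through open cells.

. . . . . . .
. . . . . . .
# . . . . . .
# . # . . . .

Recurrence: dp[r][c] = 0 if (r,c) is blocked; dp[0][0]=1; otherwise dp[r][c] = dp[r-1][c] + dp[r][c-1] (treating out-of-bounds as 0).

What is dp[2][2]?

r\c   0   1   2   3   4   5   6
  0   1   1   1   1   1   1   1
  1   1   2   3   4   5   6   7
  2   0   2   5   9  14  20  27
  3   0   2   0   9  23  43  70

5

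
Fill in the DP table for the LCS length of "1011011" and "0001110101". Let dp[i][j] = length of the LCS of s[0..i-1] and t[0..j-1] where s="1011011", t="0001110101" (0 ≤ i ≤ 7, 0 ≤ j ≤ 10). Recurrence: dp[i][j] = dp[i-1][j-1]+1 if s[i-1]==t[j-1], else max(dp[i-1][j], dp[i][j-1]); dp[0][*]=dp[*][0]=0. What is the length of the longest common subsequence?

6

   ''  0  0  0  1  1  1  0  1  0  1
''  0  0  0  0  0  0  0  0  0  0  0
 1  0  0  0  0  1  1  1  1  1  1  1
 0  0  1  1  1  1  1  1  2  2  2  2
 1  0  1  1  1  2  2  2  2  3  3  3
 1  0  1  1  1  2  3  3  3  3  3  4
 0  0  1  2  2  2  3  3  4  4  4  4
 1  0  1  2  2  3  3  4  4  5  5  5
 1  0  1  2  2  3  4  4  4  5  5  6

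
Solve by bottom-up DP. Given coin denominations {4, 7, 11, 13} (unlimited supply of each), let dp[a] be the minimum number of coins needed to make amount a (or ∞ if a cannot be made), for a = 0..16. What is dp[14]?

2

 a  0  1  2  3  4  5  6  7  8  9 10 11 12 13 14 15 16
dp  0  -  -  -  1  -  -  1  2  -  -  1  3  1  2  2  4
(- denotes ∞ / unreachable)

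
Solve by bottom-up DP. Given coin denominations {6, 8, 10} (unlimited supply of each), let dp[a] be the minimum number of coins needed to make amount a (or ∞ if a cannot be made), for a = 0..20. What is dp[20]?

 a  0  1  2  3  4  5  6  7  8  9 10 11 12 13 14 15 16 17 18 19 20
dp  0  -  -  -  -  -  1  -  1  -  1  -  2  -  2  -  2  -  2  -  2
(- denotes ∞ / unreachable)

2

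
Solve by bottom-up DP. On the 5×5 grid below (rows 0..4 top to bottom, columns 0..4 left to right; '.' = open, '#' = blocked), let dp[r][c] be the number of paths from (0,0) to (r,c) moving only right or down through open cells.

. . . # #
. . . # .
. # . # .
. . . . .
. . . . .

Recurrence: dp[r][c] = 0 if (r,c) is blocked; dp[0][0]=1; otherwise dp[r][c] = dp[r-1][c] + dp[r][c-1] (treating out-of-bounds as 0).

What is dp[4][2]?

6

r\c   0   1   2   3   4
  0   1   1   1   0   0
  1   1   2   3   0   0
  2   1   0   3   0   0
  3   1   1   4   4   4
  4   1   2   6  10  14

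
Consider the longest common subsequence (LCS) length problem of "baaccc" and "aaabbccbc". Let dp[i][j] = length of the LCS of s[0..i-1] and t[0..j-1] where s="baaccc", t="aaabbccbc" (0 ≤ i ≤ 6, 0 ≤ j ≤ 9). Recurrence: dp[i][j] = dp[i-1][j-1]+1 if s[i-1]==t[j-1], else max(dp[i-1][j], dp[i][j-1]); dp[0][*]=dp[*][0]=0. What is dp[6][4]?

   ''  a  a  a  b  b  c  c  b  c
''  0  0  0  0  0  0  0  0  0  0
 b  0  0  0  0  1  1  1  1  1  1
 a  0  1  1  1  1  1  1  1  1  1
 a  0  1  2  2  2  2  2  2  2  2
 c  0  1  2  2  2  2  3  3  3  3
 c  0  1  2  2  2  2  3  4  4  4
 c  0  1  2  2  2  2  3  4  4  5

2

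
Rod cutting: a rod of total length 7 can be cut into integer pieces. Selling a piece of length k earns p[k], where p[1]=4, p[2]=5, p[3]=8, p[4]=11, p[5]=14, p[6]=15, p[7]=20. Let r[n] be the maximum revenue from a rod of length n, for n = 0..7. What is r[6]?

24

   n    0    1    2    3    4    5    6    7
r[n]    0    4    8   12   16   20   24   28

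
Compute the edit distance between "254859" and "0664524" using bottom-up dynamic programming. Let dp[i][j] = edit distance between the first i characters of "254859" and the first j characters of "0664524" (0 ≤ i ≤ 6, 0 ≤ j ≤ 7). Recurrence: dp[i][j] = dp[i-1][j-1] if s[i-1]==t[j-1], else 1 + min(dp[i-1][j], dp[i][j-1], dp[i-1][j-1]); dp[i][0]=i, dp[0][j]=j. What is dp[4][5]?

4

   ''  0  6  6  4  5  2  4
''  0  1  2  3  4  5  6  7
 2  1  1  2  3  4  5  5  6
 5  2  2  2  3  4  4  5  6
 4  3  3  3  3  3  4  5  5
 8  4  4  4  4  4  4  5  6
 5  5  5  5  5  5  4  5  6
 9  6  6  6  6  6  5  5  6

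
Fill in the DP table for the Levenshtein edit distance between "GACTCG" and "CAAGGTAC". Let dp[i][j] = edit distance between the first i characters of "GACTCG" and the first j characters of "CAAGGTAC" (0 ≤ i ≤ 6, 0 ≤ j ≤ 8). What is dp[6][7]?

6

   ''  C  A  A  G  G  T  A  C
''  0  1  2  3  4  5  6  7  8
 G  1  1  2  3  3  4  5  6  7
 A  2  2  1  2  3  4  5  5  6
 C  3  2  2  2  3  4  5  6  5
 T  4  3  3  3  3  4  4  5  6
 C  5  4  4  4  4  4  5  5  5
 G  6  5  5  5  4  4  5  6  6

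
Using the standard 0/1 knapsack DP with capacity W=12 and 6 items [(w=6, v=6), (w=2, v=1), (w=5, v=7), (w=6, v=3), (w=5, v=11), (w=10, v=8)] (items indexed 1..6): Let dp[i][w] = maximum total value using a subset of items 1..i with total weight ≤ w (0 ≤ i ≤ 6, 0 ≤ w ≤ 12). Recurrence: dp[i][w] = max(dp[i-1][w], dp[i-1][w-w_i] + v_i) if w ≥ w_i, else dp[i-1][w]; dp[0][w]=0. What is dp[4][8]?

i\w   0   1   2   3   4   5   6   7   8   9  10  11  12
  0   0   0   0   0   0   0   0   0   0   0   0   0   0
  1   0   0   0   0   0   0   6   6   6   6   6   6   6
  2   0   0   1   1   1   1   6   6   7   7   7   7   7
  3   0   0   1   1   1   7   7   8   8   8   8  13  13
  4   0   0   1   1   1   7   7   8   8   8   8  13  13
  5   0   0   1   1   1  11  11  12  12  12  18  18  19
  6   0   0   1   1   1  11  11  12  12  12  18  18  19

8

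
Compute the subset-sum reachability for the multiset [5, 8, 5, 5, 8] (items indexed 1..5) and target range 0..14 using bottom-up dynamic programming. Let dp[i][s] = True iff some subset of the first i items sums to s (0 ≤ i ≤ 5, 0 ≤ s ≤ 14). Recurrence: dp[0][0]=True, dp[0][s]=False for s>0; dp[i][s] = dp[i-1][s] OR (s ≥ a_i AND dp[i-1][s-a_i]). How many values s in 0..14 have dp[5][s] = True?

i\s   0   1   2   3   4   5   6   7   8   9  10  11  12  13  14
  0   T   F   F   F   F   F   F   F   F   F   F   F   F   F   F
  1   T   F   F   F   F   T   F   F   F   F   F   F   F   F   F
  2   T   F   F   F   F   T   F   F   T   F   F   F   F   T   F
  3   T   F   F   F   F   T   F   F   T   F   T   F   F   T   F
  4   T   F   F   F   F   T   F   F   T   F   T   F   F   T   F
  5   T   F   F   F   F   T   F   F   T   F   T   F   F   T   F

5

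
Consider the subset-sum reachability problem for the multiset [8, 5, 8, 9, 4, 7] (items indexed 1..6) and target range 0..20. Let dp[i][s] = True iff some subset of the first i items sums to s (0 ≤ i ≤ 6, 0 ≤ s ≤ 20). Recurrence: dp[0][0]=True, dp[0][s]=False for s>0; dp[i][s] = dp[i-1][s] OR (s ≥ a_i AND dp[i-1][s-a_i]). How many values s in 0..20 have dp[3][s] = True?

5

i\s   0   1   2   3   4   5   6   7   8   9  10  11  12  13  14  15  16  17  18  19  20
  0   T   F   F   F   F   F   F   F   F   F   F   F   F   F   F   F   F   F   F   F   F
  1   T   F   F   F   F   F   F   F   T   F   F   F   F   F   F   F   F   F   F   F   F
  2   T   F   F   F   F   T   F   F   T   F   F   F   F   T   F   F   F   F   F   F   F
  3   T   F   F   F   F   T   F   F   T   F   F   F   F   T   F   F   T   F   F   F   F
  4   T   F   F   F   F   T   F   F   T   T   F   F   F   T   T   F   T   T   F   F   F
  5   T   F   F   F   T   T   F   F   T   T   F   F   T   T   T   F   T   T   T   F   T
  6   T   F   F   F   T   T   F   T   T   T   F   T   T   T   T   T   T   T   T   T   T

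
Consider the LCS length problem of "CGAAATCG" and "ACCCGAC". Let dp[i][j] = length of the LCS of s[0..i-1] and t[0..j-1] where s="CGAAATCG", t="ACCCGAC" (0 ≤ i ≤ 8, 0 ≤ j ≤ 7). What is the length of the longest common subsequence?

4

   ''  A  C  C  C  G  A  C
''  0  0  0  0  0  0  0  0
 C  0  0  1  1  1  1  1  1
 G  0  0  1  1  1  2  2  2
 A  0  1  1  1  1  2  3  3
 A  0  1  1  1  1  2  3  3
 A  0  1  1  1  1  2  3  3
 T  0  1  1  1  1  2  3  3
 C  0  1  2  2  2  2  3  4
 G  0  1  2  2  2  3  3  4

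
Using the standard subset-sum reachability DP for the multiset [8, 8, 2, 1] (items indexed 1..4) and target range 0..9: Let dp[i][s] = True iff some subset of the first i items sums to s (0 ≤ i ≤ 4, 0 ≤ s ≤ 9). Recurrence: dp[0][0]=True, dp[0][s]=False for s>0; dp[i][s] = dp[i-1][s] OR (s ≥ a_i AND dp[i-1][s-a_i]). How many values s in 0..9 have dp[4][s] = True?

6

i\s   0   1   2   3   4   5   6   7   8   9
  0   T   F   F   F   F   F   F   F   F   F
  1   T   F   F   F   F   F   F   F   T   F
  2   T   F   F   F   F   F   F   F   T   F
  3   T   F   T   F   F   F   F   F   T   F
  4   T   T   T   T   F   F   F   F   T   T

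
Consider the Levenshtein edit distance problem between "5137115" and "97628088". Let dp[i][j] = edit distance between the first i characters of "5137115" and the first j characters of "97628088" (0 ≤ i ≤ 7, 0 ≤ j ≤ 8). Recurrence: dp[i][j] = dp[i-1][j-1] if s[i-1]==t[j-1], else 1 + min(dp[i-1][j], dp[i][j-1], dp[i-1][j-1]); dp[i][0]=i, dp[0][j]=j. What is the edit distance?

8

   ''  9  7  6  2  8  0  8  8
''  0  1  2  3  4  5  6  7  8
 5  1  1  2  3  4  5  6  7  8
 1  2  2  2  3  4  5  6  7  8
 3  3  3  3  3  4  5  6  7  8
 7  4  4  3  4  4  5  6  7  8
 1  5  5  4  4  5  5  6  7  8
 1  6  6  5  5  5  6  6  7  8
 5  7  7  6  6  6  6  7  7  8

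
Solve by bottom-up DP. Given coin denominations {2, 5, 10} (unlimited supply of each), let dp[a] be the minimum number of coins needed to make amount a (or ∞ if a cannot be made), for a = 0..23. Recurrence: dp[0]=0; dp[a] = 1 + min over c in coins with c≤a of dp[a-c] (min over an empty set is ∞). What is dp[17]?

3

 a  0  1  2  3  4  5  6  7  8  9 10 11 12 13 14 15 16 17 18 19 20 21 22 23
dp  0  -  1  -  2  1  3  2  4  3  1  4  2  5  3  2  4  3  5  4  2  5  3  6
(- denotes ∞ / unreachable)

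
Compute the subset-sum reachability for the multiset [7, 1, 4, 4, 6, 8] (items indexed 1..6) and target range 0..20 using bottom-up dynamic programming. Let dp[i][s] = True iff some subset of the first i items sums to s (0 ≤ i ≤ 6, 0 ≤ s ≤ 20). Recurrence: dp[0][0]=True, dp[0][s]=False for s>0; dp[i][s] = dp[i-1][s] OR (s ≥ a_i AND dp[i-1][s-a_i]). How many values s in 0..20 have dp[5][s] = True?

i\s   0   1   2   3   4   5   6   7   8   9  10  11  12  13  14  15  16  17  18  19  20
  0   T   F   F   F   F   F   F   F   F   F   F   F   F   F   F   F   F   F   F   F   F
  1   T   F   F   F   F   F   F   T   F   F   F   F   F   F   F   F   F   F   F   F   F
  2   T   T   F   F   F   F   F   T   T   F   F   F   F   F   F   F   F   F   F   F   F
  3   T   T   F   F   T   T   F   T   T   F   F   T   T   F   F   F   F   F   F   F   F
  4   T   T   F   F   T   T   F   T   T   T   F   T   T   F   F   T   T   F   F   F   F
  5   T   T   F   F   T   T   T   T   T   T   T   T   T   T   T   T   T   T   T   F   F
  6   T   T   F   F   T   T   T   T   T   T   T   T   T   T   T   T   T   T   T   T   T

17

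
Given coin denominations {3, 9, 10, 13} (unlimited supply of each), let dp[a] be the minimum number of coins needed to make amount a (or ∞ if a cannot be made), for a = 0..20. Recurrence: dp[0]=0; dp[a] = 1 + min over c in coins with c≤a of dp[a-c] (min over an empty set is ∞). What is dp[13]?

1

 a  0  1  2  3  4  5  6  7  8  9 10 11 12 13 14 15 16 17 18 19 20
dp  0  -  -  1  -  -  2  -  -  1  1  -  2  1  -  3  2  -  2  2  2
(- denotes ∞ / unreachable)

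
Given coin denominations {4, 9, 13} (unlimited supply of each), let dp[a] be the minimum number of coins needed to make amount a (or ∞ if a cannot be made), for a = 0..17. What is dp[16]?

4

 a  0  1  2  3  4  5  6  7  8  9 10 11 12 13 14 15 16 17
dp  0  -  -  -  1  -  -  -  2  1  -  -  3  1  -  -  4  2
(- denotes ∞ / unreachable)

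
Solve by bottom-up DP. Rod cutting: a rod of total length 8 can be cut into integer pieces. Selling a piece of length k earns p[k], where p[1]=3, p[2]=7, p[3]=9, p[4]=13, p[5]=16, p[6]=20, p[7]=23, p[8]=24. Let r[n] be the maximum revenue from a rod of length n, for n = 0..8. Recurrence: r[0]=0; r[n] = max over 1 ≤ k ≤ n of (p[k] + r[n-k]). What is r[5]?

   n    0    1    2    3    4    5    6    7    8
r[n]    0    3    7   10   14   17   21   24   28

17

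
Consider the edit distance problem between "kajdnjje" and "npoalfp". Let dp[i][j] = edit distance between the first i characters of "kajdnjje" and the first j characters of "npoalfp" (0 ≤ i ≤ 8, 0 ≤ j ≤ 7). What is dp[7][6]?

7

   ''  n  p  o  a  l  f  p
''  0  1  2  3  4  5  6  7
 k  1  1  2  3  4  5  6  7
 a  2  2  2  3  3  4  5  6
 j  3  3  3  3  4  4  5  6
 d  4  4  4  4  4  5  5  6
 n  5  4  5  5  5  5  6  6
 j  6  5  5  6  6  6  6  7
 j  7  6  6  6  7  7  7  7
 e  8  7  7  7  7  8  8  8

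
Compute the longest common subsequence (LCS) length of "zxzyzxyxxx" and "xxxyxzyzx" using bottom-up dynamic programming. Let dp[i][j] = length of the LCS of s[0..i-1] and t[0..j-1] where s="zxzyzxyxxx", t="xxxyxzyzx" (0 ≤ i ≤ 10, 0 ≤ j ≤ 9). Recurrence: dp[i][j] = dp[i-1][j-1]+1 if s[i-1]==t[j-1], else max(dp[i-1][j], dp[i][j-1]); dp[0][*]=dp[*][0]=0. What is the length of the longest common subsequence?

   ''  x  x  x  y  x  z  y  z  x
''  0  0  0  0  0  0  0  0  0  0
 z  0  0  0  0  0  0  1  1  1  1
 x  0  1  1  1  1  1  1  1  1  2
 z  0  1  1  1  1  1  2  2  2  2
 y  0  1  1  1  2  2  2  3  3  3
 z  0  1  1  1  2  2  3  3  4  4
 x  0  1  2  2  2  3  3  3  4  5
 y  0  1  2  2  3  3  3  4  4  5
 x  0  1  2  3  3  4  4  4  4  5
 x  0  1  2  3  3  4  4  4  4  5
 x  0  1  2  3  3  4  4  4  4  5

5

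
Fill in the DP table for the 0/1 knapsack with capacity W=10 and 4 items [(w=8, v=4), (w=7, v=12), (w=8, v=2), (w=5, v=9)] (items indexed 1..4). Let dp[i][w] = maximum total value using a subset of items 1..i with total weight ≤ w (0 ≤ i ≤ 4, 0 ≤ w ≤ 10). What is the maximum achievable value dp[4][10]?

12

i\w   0   1   2   3   4   5   6   7   8   9  10
  0   0   0   0   0   0   0   0   0   0   0   0
  1   0   0   0   0   0   0   0   0   4   4   4
  2   0   0   0   0   0   0   0  12  12  12  12
  3   0   0   0   0   0   0   0  12  12  12  12
  4   0   0   0   0   0   9   9  12  12  12  12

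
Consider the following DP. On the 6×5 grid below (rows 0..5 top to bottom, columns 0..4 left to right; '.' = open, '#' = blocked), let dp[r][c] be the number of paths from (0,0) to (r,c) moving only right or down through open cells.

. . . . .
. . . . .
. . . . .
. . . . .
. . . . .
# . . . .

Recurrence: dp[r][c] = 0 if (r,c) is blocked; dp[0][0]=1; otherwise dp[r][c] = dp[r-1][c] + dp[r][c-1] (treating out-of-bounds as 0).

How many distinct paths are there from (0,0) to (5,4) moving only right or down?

r\c   0   1   2   3   4
  0   1   1   1   1   1
  1   1   2   3   4   5
  2   1   3   6  10  15
  3   1   4  10  20  35
  4   1   5  15  35  70
  5   0   5  20  55 125

125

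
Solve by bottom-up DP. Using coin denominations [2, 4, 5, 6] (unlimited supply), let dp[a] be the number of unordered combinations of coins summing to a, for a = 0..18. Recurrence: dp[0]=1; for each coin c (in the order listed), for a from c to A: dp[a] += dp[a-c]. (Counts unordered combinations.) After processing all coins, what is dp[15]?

6

after  coin     0     1     2     3     4     5     6     7     8     9    10    11    12    13    14    15    16    17    18
          2     1     0     1     0     1     0     1     0     1     0     1     0     1     0     1     0     1     0     1
          4     1     0     1     0     2     0     2     0     3     0     3     0     4     0     4     0     5     0     5
          5     1     0     1     0     2     1     2     1     3     2     4     2     5     3     6     4     7     5     8
          6     1     0     1     0     2     1     3     1     4     2     6     3     8     4    10     6    13     8    16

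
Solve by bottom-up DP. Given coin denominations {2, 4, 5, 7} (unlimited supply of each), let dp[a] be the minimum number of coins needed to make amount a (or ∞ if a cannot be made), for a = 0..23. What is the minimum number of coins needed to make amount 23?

4

 a  0  1  2  3  4  5  6  7  8  9 10 11 12 13 14 15 16 17 18 19 20 21 22 23
dp  0  -  1  -  1  1  2  1  2  2  2  2  2  3  2  3  3  3  3  3  4  3  4  4
(- denotes ∞ / unreachable)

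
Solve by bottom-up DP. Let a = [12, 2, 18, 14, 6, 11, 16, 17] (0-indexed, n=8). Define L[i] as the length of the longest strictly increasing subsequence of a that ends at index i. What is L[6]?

   i    0    1    2    3    4    5    6    7
a[i]   12    2   18   14    6   11   16   17
L[i]    1    1    2    2    2    3    4    5

4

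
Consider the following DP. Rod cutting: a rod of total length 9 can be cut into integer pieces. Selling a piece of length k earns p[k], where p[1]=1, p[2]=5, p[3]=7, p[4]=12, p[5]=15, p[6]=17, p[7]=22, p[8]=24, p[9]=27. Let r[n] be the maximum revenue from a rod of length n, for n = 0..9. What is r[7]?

22

   n    0    1    2    3    4    5    6    7    8    9
r[n]    0    1    5    7   12   15   17   22   24   27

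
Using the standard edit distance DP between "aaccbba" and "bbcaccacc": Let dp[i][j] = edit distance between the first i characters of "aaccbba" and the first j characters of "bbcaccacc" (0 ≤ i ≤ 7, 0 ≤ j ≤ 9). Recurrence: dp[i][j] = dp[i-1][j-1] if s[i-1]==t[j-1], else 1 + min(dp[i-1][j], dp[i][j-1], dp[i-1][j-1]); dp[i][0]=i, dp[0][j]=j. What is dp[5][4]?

4

   ''  b  b  c  a  c  c  a  c  c
''  0  1  2  3  4  5  6  7  8  9
 a  1  1  2  3  3  4  5  6  7  8
 a  2  2  2  3  3  4  5  5  6  7
 c  3  3  3  2  3  3  4  5  5  6
 c  4  4  4  3  3  3  3  4  5  5
 b  5  4  4  4  4  4  4  4  5  6
 b  6  5  4  5  5  5  5  5  5  6
 a  7  6  5  5  5  6  6  5  6  6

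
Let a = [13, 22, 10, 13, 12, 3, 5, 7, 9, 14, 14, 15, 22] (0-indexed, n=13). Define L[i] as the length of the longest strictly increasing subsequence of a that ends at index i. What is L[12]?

   i    0    1    2    3    4    5    6    7    8    9   10   11   12
a[i]   13   22   10   13   12    3    5    7    9   14   14   15   22
L[i]    1    2    1    2    2    1    2    3    4    5    5    6    7

7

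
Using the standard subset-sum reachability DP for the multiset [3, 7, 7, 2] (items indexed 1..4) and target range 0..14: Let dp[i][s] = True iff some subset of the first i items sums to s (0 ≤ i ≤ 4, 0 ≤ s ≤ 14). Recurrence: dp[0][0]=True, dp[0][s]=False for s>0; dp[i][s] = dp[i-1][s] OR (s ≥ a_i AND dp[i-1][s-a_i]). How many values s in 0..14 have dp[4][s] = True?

9

i\s   0   1   2   3   4   5   6   7   8   9  10  11  12  13  14
  0   T   F   F   F   F   F   F   F   F   F   F   F   F   F   F
  1   T   F   F   T   F   F   F   F   F   F   F   F   F   F   F
  2   T   F   F   T   F   F   F   T   F   F   T   F   F   F   F
  3   T   F   F   T   F   F   F   T   F   F   T   F   F   F   T
  4   T   F   T   T   F   T   F   T   F   T   T   F   T   F   T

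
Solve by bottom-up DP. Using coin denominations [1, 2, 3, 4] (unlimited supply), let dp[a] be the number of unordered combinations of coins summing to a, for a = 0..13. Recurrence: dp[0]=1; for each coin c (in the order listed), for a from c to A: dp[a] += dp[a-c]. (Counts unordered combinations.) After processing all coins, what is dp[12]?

34

after  coin     0     1     2     3     4     5     6     7     8     9    10    11    12    13
          1     1     1     1     1     1     1     1     1     1     1     1     1     1     1
          2     1     1     2     2     3     3     4     4     5     5     6     6     7     7
          3     1     1     2     3     4     5     7     8    10    12    14    16    19    21
          4     1     1     2     3     5     6     9    11    15    18    23    27    34    39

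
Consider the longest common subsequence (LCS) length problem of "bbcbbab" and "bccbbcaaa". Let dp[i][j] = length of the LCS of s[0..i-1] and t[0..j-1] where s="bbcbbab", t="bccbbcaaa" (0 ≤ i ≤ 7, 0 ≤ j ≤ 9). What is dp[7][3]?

2

   ''  b  c  c  b  b  c  a  a  a
''  0  0  0  0  0  0  0  0  0  0
 b  0  1  1  1  1  1  1  1  1  1
 b  0  1  1  1  2  2  2  2  2  2
 c  0  1  2  2  2  2  3  3  3  3
 b  0  1  2  2  3  3  3  3  3  3
 b  0  1  2  2  3  4  4  4  4  4
 a  0  1  2  2  3  4  4  5  5  5
 b  0  1  2  2  3  4  4  5  5  5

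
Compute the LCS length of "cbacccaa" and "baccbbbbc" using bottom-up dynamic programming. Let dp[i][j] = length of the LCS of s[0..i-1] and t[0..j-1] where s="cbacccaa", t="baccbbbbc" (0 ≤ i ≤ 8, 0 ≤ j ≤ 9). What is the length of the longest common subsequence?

5

   ''  b  a  c  c  b  b  b  b  c
''  0  0  0  0  0  0  0  0  0  0
 c  0  0  0  1  1  1  1  1  1  1
 b  0  1  1  1  1  2  2  2  2  2
 a  0  1  2  2  2  2  2  2  2  2
 c  0  1  2  3  3  3  3  3  3  3
 c  0  1  2  3  4  4  4  4  4  4
 c  0  1  2  3  4  4  4  4  4  5
 a  0  1  2  3  4  4  4  4  4  5
 a  0  1  2  3  4  4  4  4  4  5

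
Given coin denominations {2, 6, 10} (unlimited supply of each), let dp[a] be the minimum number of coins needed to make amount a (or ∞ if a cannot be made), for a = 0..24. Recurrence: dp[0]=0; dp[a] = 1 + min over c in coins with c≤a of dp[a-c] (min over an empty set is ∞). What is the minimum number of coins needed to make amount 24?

 a  0  1  2  3  4  5  6  7  8  9 10 11 12 13 14 15 16 17 18 19 20 21 22 23 24
dp  0  -  1  -  2  -  1  -  2  -  1  -  2  -  3  -  2  -  3  -  2  -  3  -  4
(- denotes ∞ / unreachable)

4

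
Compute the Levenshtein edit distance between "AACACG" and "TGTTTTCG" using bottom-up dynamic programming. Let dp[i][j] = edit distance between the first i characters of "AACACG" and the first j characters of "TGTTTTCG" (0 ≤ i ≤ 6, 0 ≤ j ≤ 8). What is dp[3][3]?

   ''  T  G  T  T  T  T  C  G
''  0  1  2  3  4  5  6  7  8
 A  1  1  2  3  4  5  6  7  8
 A  2  2  2  3  4  5  6  7  8
 C  3  3  3  3  4  5  6  6  7
 A  4  4  4  4  4  5  6  7  7
 C  5  5  5  5  5  5  6  6  7
 G  6  6  5  6  6  6  6  7  6

3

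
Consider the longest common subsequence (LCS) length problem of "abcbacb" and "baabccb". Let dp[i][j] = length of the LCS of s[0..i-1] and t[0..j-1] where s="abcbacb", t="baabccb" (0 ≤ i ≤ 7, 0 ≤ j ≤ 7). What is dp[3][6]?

3

   ''  b  a  a  b  c  c  b
''  0  0  0  0  0  0  0  0
 a  0  0  1  1  1  1  1  1
 b  0  1  1  1  2  2  2  2
 c  0  1  1  1  2  3  3  3
 b  0  1  1  1  2  3  3  4
 a  0  1  2  2  2  3  3  4
 c  0  1  2  2  2  3  4  4
 b  0  1  2  2  3  3  4  5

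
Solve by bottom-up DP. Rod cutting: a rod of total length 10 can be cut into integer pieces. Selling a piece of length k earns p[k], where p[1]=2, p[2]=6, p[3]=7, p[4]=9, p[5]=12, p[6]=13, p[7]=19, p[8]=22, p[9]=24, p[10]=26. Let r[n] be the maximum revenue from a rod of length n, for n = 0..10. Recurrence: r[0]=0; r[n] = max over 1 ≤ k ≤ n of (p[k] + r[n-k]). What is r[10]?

30

   n    0    1    2    3    4    5    6    7    8    9   10
r[n]    0    2    6    8   12   14   18   20   24   26   30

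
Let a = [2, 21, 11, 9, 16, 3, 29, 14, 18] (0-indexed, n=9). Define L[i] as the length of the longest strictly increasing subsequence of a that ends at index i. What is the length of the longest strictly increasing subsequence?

   i    0    1    2    3    4    5    6    7    8
a[i]    2   21   11    9   16    3   29   14   18
L[i]    1    2    2    2    3    2    4    3    4

4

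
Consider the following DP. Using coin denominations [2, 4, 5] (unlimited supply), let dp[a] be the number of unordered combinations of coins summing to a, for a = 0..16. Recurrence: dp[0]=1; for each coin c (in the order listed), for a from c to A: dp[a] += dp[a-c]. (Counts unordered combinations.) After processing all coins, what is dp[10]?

after  coin     0     1     2     3     4     5     6     7     8     9    10    11    12    13    14    15    16
          2     1     0     1     0     1     0     1     0     1     0     1     0     1     0     1     0     1
          4     1     0     1     0     2     0     2     0     3     0     3     0     4     0     4     0     5
          5     1     0     1     0     2     1     2     1     3     2     4     2     5     3     6     4     7

4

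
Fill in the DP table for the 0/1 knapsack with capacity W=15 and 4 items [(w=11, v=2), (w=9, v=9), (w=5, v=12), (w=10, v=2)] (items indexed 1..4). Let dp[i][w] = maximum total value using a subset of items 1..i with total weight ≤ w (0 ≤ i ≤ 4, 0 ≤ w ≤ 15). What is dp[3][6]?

i\w   0   1   2   3   4   5   6   7   8   9  10  11  12  13  14  15
  0   0   0   0   0   0   0   0   0   0   0   0   0   0   0   0   0
  1   0   0   0   0   0   0   0   0   0   0   0   2   2   2   2   2
  2   0   0   0   0   0   0   0   0   0   9   9   9   9   9   9   9
  3   0   0   0   0   0  12  12  12  12  12  12  12  12  12  21  21
  4   0   0   0   0   0  12  12  12  12  12  12  12  12  12  21  21

12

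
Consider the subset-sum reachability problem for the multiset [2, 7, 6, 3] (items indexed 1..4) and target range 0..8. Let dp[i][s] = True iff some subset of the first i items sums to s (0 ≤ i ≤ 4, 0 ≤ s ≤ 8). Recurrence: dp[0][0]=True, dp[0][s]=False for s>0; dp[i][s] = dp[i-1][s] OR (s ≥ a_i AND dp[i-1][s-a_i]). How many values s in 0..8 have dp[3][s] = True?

5

i\s   0   1   2   3   4   5   6   7   8
  0   T   F   F   F   F   F   F   F   F
  1   T   F   T   F   F   F   F   F   F
  2   T   F   T   F   F   F   F   T   F
  3   T   F   T   F   F   F   T   T   T
  4   T   F   T   T   F   T   T   T   T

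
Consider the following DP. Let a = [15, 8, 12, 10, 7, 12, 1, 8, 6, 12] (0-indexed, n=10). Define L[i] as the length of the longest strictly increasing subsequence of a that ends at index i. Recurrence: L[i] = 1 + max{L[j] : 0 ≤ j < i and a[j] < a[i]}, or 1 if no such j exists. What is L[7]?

   i    0    1    2    3    4    5    6    7    8    9
a[i]   15    8   12   10    7   12    1    8    6   12
L[i]    1    1    2    2    1    3    1    2    2    3

2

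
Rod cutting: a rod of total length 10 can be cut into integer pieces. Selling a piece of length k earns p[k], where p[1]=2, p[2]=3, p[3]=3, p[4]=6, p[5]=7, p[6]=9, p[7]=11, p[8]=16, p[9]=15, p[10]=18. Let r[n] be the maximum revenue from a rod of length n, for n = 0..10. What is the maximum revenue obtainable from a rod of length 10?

20

   n    0    1    2    3    4    5    6    7    8    9   10
r[n]    0    2    4    6    8   10   12   14   16   18   20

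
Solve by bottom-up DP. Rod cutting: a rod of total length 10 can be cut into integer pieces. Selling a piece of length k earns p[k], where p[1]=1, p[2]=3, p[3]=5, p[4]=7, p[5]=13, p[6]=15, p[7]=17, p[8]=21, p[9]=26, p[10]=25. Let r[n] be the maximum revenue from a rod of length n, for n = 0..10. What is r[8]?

21

   n    0    1    2    3    4    5    6    7    8    9   10
r[n]    0    1    3    5    7   13   15   17   21   26   27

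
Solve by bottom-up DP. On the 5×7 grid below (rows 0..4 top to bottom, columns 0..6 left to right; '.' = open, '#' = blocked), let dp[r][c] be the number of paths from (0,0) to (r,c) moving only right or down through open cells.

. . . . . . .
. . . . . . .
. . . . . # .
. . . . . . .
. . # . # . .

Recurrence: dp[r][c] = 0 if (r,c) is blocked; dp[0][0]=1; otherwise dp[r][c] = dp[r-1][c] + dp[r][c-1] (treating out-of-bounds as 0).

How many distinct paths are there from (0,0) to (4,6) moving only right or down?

r\c   0   1   2   3   4   5   6
  0   1   1   1   1   1   1   1
  1   1   2   3   4   5   6   7
  2   1   3   6  10  15   0   7
  3   1   4  10  20  35  35  42
  4   1   5   0  20   0  35  77

77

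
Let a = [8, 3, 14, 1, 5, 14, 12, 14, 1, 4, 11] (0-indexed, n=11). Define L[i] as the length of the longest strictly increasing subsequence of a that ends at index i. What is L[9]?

2

   i    0    1    2    3    4    5    6    7    8    9   10
a[i]    8    3   14    1    5   14   12   14    1    4   11
L[i]    1    1    2    1    2    3    3    4    1    2    3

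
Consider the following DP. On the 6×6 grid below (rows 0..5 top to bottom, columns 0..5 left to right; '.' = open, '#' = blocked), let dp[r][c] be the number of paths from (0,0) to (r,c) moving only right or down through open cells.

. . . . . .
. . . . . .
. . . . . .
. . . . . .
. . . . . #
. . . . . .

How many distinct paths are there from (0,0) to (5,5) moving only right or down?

r\c   0   1   2   3   4   5
  0   1   1   1   1   1   1
  1   1   2   3   4   5   6
  2   1   3   6  10  15  21
  3   1   4  10  20  35  56
  4   1   5  15  35  70   0
  5   1   6  21  56 126 126

126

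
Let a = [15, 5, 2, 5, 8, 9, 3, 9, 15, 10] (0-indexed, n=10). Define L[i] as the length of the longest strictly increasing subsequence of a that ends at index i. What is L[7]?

4

   i    0    1    2    3    4    5    6    7    8    9
a[i]   15    5    2    5    8    9    3    9   15   10
L[i]    1    1    1    2    3    4    2    4    5    5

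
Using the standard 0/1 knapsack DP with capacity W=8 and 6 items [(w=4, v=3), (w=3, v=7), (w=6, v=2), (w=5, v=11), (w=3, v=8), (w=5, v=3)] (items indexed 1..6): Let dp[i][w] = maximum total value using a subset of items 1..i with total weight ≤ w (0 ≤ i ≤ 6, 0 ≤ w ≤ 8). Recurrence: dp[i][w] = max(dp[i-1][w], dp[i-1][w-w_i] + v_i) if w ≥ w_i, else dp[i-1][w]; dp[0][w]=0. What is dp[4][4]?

i\w   0   1   2   3   4   5   6   7   8
  0   0   0   0   0   0   0   0   0   0
  1   0   0   0   0   3   3   3   3   3
  2   0   0   0   7   7   7   7  10  10
  3   0   0   0   7   7   7   7  10  10
  4   0   0   0   7   7  11  11  11  18
  5   0   0   0   8   8  11  15  15  19
  6   0   0   0   8   8  11  15  15  19

7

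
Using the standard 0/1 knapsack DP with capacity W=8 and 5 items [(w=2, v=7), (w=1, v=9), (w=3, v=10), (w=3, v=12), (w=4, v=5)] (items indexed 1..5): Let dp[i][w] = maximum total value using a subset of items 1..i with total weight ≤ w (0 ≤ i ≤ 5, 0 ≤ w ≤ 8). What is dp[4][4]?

i\w   0   1   2   3   4   5   6   7   8
  0   0   0   0   0   0   0   0   0   0
  1   0   0   7   7   7   7   7   7   7
  2   0   9   9  16  16  16  16  16  16
  3   0   9   9  16  19  19  26  26  26
  4   0   9   9  16  21  21  28  31  31
  5   0   9   9  16  21  21  28  31  31

21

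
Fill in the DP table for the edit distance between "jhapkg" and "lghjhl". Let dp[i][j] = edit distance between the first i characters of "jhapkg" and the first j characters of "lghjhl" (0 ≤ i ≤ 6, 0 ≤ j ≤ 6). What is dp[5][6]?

5

   ''  l  g  h  j  h  l
''  0  1  2  3  4  5  6
 j  1  1  2  3  3  4  5
 h  2  2  2  2  3  3  4
 a  3  3  3  3  3  4  4
 p  4  4  4  4  4  4  5
 k  5  5  5  5  5  5  5
 g  6  6  5  6  6  6  6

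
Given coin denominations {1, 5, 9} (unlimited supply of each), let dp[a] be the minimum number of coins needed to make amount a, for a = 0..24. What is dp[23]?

 a  0  1  2  3  4  5  6  7  8  9 10 11 12 13 14 15 16 17 18 19 20 21 22 23 24
dp  0  1  2  3  4  1  2  3  4  1  2  3  4  5  2  3  4  5  2  3  4  5  6  3  4

3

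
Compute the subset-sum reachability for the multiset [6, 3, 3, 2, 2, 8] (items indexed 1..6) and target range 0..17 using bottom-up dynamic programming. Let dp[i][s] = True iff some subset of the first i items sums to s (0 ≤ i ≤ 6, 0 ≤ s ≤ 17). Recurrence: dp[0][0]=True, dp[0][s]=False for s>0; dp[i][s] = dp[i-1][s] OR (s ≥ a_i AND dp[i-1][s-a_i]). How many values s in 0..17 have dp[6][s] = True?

17

i\s   0   1   2   3   4   5   6   7   8   9  10  11  12  13  14  15  16  17
  0   T   F   F   F   F   F   F   F   F   F   F   F   F   F   F   F   F   F
  1   T   F   F   F   F   F   T   F   F   F   F   F   F   F   F   F   F   F
  2   T   F   F   T   F   F   T   F   F   T   F   F   F   F   F   F   F   F
  3   T   F   F   T   F   F   T   F   F   T   F   F   T   F   F   F   F   F
  4   T   F   T   T   F   T   T   F   T   T   F   T   T   F   T   F   F   F
  5   T   F   T   T   T   T   T   T   T   T   T   T   T   T   T   F   T   F
  6   T   F   T   T   T   T   T   T   T   T   T   T   T   T   T   T   T   T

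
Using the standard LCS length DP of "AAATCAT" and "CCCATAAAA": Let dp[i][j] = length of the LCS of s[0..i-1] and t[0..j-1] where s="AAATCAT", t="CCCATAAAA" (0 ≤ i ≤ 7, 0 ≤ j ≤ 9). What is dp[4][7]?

   ''  C  C  C  A  T  A  A  A  A
''  0  0  0  0  0  0  0  0  0  0
 A  0  0  0  0  1  1  1  1  1  1
 A  0  0  0  0  1  1  2  2  2  2
 A  0  0  0  0  1  1  2  3  3  3
 T  0  0  0  0  1  2  2  3  3  3
 C  0  1  1  1  1  2  2  3  3  3
 A  0  1  1  1  2  2  3  3  4  4
 T  0  1  1  1  2  3  3  3  4  4

3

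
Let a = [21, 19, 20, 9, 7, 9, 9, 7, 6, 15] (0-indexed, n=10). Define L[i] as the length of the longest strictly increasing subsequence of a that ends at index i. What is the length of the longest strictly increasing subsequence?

   i    0    1    2    3    4    5    6    7    8    9
a[i]   21   19   20    9    7    9    9    7    6   15
L[i]    1    1    2    1    1    2    2    1    1    3

3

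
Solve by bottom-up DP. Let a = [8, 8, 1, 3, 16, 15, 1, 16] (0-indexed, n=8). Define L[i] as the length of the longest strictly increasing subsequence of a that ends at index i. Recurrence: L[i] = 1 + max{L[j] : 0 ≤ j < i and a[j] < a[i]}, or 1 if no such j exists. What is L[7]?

   i    0    1    2    3    4    5    6    7
a[i]    8    8    1    3   16   15    1   16
L[i]    1    1    1    2    3    3    1    4

4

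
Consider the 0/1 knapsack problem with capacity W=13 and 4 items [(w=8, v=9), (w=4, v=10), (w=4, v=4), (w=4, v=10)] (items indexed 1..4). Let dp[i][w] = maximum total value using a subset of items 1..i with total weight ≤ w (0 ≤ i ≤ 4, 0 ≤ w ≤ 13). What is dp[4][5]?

10

i\w   0   1   2   3   4   5   6   7   8   9  10  11  12  13
  0   0   0   0   0   0   0   0   0   0   0   0   0   0   0
  1   0   0   0   0   0   0   0   0   9   9   9   9   9   9
  2   0   0   0   0  10  10  10  10  10  10  10  10  19  19
  3   0   0   0   0  10  10  10  10  14  14  14  14  19  19
  4   0   0   0   0  10  10  10  10  20  20  20  20  24  24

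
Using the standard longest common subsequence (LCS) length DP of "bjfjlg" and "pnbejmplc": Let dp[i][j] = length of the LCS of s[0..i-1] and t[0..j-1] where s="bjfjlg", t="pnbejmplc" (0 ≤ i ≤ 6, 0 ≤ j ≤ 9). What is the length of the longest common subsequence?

   ''  p  n  b  e  j  m  p  l  c
''  0  0  0  0  0  0  0  0  0  0
 b  0  0  0  1  1  1  1  1  1  1
 j  0  0  0  1  1  2  2  2  2  2
 f  0  0  0  1  1  2  2  2  2  2
 j  0  0  0  1  1  2  2  2  2  2
 l  0  0  0  1  1  2  2  2  3  3
 g  0  0  0  1  1  2  2  2  3  3

3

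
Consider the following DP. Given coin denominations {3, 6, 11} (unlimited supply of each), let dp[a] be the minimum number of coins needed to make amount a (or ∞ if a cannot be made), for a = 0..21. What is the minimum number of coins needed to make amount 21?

4

 a  0  1  2  3  4  5  6  7  8  9 10 11 12 13 14 15 16 17 18 19 20 21
dp  0  -  -  1  -  -  1  -  -  2  -  1  2  -  2  3  -  2  3  -  3  4
(- denotes ∞ / unreachable)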